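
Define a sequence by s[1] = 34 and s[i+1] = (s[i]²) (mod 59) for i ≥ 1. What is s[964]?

s[1] = 34, s[2] = 35, s[3] = 45, s[4] = 19, s[5] = 7, s[6] = 49, s[7] = 41, s[8] = 29, s[9] = 15, s[10] = 48, s[11] = 3, s[12] = 9, s[13] = 22, s[14] = 12, s[15] = 26, s[16] = 27, s[17] = 21, s[18] = 28, s[19] = 17, s[20] = 53, s[21] = 36, s[22] = 57, s[23] = 4, s[24] = 16, s[25] = 20, s[26] = 46, s[27] = 51, s[28] = 5, s[29] = 25, s[30] = 35.
Since s[30] = s[2] = 35, the sequence is eventually periodic: after a pre-period of length 1 it cycles with period 28.
For i ≥ 2, s[i] depends only on (i - 2) mod 28. (964 - 2) mod 28 = 10, so s[964] = s[12] = 9.

9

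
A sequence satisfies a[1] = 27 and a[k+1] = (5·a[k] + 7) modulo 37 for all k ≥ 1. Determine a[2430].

11

a[1] = 27,  a[2] = 31,  a[3] = 14,  a[4] = 3,  a[5] = 22,  a[6] = 6,  a[7] = 0,  a[8] = 7,  a[9] = 5,  a[10] = 32,  a[11] = 19,  a[12] = 28,  a[13] = 36,  a[14] = 2,  a[15] = 17,  a[16] = 18,  a[17] = 23,  a[18] = 11,  a[19] = 25,  a[20] = 21,  a[21] = 1,  a[22] = 12,  a[23] = 30,  a[24] = 9,  a[25] = 15,  a[26] = 8,  a[27] = 10,  a[28] = 20,  a[29] = 33,  a[30] = 24,  a[31] = 16,  a[32] = 13,  a[33] = 35,  a[34] = 34,  a[35] = 29,  a[36] = 4,  a[37] = 27.
The sequence repeats with period 36.
(2430 - 1) mod 36 = 17, so a[2430] = a[18] = 11.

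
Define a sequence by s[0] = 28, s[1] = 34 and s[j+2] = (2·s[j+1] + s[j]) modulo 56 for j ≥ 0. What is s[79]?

34

Listing terms: s[0] = 28; s[1] = 34; s[2] = 40; s[3] = 2; s[4] = 44; s[5] = 34; s[6] = 0; s[7] = 34; s[8] = 12; s[9] = 2; s[10] = 16; s[11] = 34; s[12] = 28; s[13] = 34.
Since (s[12], s[13]) = (s[0], s[1]) = (28, 34) (two consecutive terms determine the rest), the sequence is periodic with period 12.
(79 - 0) mod 12 = 7, so s[79] = s[7] = 34.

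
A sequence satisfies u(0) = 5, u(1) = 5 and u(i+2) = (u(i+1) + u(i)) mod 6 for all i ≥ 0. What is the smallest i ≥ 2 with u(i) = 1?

We have u(0) = 5, u(1) = 5, u(2) = 4, u(3) = 3, u(4) = 1, u(5) = 4, u(6) = 5, u(7) = 3, u(8) = 2, u(9) = 5, u(10) = 1, u(11) = 0, u(12) = 1, u(13) = 1, u(14) = 2, u(15) = 3, u(16) = 5, u(17) = 2, u(18) = 1, u(19) = 3, u(20) = 4, u(21) = 1, u(22) = 5, u(23) = 0, u(24) = 5, u(25) = 5.
Since (u(24), u(25)) = (u(0), u(1)) = (5, 5) (two consecutive terms determine the rest), the sequence is periodic with period 24.
The value 1 first appears (with i ≥ 2) at u(4).

4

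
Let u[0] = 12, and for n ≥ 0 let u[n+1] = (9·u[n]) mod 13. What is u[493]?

4

Listing terms: u[0] = 12; u[1] = 4; u[2] = 10; u[3] = 12.
The sequence repeats with period 3.
So u[493] = u[0 + ((493-0) mod 3)] = u[1] = 4.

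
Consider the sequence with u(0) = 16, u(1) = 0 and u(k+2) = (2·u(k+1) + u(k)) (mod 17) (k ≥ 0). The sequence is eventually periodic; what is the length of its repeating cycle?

Listing terms: u(0) = 16, u(1) = 0, u(2) = 16, u(3) = 15, u(4) = 12, u(5) = 5, u(6) = 5, u(7) = 15, u(8) = 1, u(9) = 0, u(10) = 1, u(11) = 2, u(12) = 5, u(13) = 12, u(14) = 12, u(15) = 2, u(16) = 16, u(17) = 0.
The sequence repeats with period 16.

16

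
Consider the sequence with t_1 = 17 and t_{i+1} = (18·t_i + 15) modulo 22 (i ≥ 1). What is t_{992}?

13

We have t_1 = 17; t_2 = 13; t_3 = 7; t_4 = 9; t_5 = 1; t_6 = 11; t_7 = 15; t_8 = 21; t_9 = 19; t_{10} = 5; t_{11} = 17.
The sequence repeats with period 10.
So t_{992} = t_{1 + ((992-1) mod 10)} = t_2 = 13.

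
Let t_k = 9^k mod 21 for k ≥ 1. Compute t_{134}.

Listing terms: t_1 = 9; t_2 = 18; t_3 = 15; t_4 = 9.
Since t_4 = t_1 = 9, the sequence is periodic with period 3.
So t_{134} = t_{1 + ((134-1) mod 3)} = t_2 = 18.

18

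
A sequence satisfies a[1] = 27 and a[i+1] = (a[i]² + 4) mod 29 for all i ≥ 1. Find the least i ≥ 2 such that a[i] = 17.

4

Listing terms: a[1] = 27; a[2] = 8; a[3] = 10; a[4] = 17; a[5] = 3; a[6] = 13; a[7] = 28; a[8] = 5; a[9] = 0; a[10] = 4; a[11] = 20; a[12] = 27.
Since a[12] = a[1] = 27, the sequence is periodic with period 11.
The value 17 first appears (with i ≥ 2) at a[4].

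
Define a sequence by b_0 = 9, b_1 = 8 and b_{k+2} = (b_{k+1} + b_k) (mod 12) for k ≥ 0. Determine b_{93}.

Listing terms: b_0 = 9, b_1 = 8, b_2 = 5, b_3 = 1, b_4 = 6, b_5 = 7, b_6 = 1, b_7 = 8, b_8 = 9, b_9 = 5, b_{10} = 2, b_{11} = 7, b_{12} = 9, b_{13} = 4, b_{14} = 1, b_{15} = 5, b_{16} = 6, b_{17} = 11, b_{18} = 5, b_{19} = 4, b_{20} = 9, b_{21} = 1, b_{22} = 10, b_{23} = 11, b_{24} = 9, b_{25} = 8.
Since (b_{24}, b_{25}) = (b_0, b_1) = (9, 8) (two consecutive terms determine the rest), the sequence is periodic with period 24.
(93 - 0) mod 24 = 21, so b_{93} = b_{21} = 1.

1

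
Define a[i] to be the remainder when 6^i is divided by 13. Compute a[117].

We have a[0] = 1, a[1] = 6, a[2] = 10, a[3] = 8, a[4] = 9, a[5] = 2, a[6] = 12, a[7] = 7, a[8] = 3, a[9] = 5, a[10] = 4, a[11] = 11, a[12] = 1.
The sequence repeats with period 12.
So a[117] = a[0 + ((117-0) mod 12)] = a[9] = 5.

5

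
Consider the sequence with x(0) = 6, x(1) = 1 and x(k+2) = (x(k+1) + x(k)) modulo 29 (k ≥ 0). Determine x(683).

Computing terms: x(0) = 6; x(1) = 1; x(2) = 7; x(3) = 8; x(4) = 15; x(5) = 23; x(6) = 9; x(7) = 3; x(8) = 12; x(9) = 15; x(10) = 27; x(11) = 13; x(12) = 11; x(13) = 24; x(14) = 6; x(15) = 1.
The sequence repeats with period 14.
(683 - 0) mod 14 = 11, so x(683) = x(11) = 13.

13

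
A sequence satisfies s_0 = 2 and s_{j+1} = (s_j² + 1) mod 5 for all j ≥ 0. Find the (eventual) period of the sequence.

3

Listing terms: s_0 = 2, s_1 = 0, s_2 = 1, s_3 = 2.
Since s_3 = s_0 = 2, the sequence is periodic with period 3.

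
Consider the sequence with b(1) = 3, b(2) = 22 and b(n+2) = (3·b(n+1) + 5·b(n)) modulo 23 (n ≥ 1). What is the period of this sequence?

Listing terms: b(1) = 3, b(2) = 22, b(3) = 12, b(4) = 8, b(5) = 15, b(6) = 16, b(7) = 8, b(8) = 12, b(9) = 7, b(10) = 12, b(11) = 2, b(12) = 20, b(13) = 1, b(14) = 11, b(15) = 15, b(16) = 8, b(17) = 7, b(18) = 15, b(19) = 11, b(20) = 16, b(21) = 11, b(22) = 21, b(23) = 3, b(24) = 22.
The sequence repeats with period 22.

22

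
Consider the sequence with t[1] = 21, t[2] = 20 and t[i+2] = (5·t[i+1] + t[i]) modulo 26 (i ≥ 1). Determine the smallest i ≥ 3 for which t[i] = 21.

Computing terms: t[1] = 21, t[2] = 20, t[3] = 17, t[4] = 1, t[5] = 22, t[6] = 7, t[7] = 5, t[8] = 6, t[9] = 9, t[10] = 25, t[11] = 4, t[12] = 19, t[13] = 21, t[14] = 20.
The sequence repeats with period 12.
The value 21 next appears (with i ≥ 3) at t[13].

13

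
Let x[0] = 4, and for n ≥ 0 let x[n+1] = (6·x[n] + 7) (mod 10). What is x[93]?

Listing terms: x[0] = 4,  x[1] = 1,  x[2] = 3,  x[3] = 5,  x[4] = 7,  x[5] = 9,  x[6] = 1.
Since x[6] = x[1] = 1, the sequence is eventually periodic: after a pre-period of length 1 it cycles with period 5.
For n ≥ 1, x[n] depends only on (n - 1) mod 5. (93 - 1) mod 5 = 2, so x[93] = x[3] = 5.

5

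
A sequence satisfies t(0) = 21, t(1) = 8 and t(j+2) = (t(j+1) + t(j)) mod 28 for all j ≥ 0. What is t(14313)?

Computing terms: t(0) = 21,  t(1) = 8,  t(2) = 1,  t(3) = 9,  t(4) = 10,  t(5) = 19,  t(6) = 1,  t(7) = 20,  t(8) = 21,  t(9) = 13,  t(10) = 6,  t(11) = 19,  t(12) = 25,  t(13) = 16,  t(14) = 13,  t(15) = 1,  t(16) = 14,  t(17) = 15,  t(18) = 1,  t(19) = 16,  t(20) = 17,  t(21) = 5,  t(22) = 22,  t(23) = 27,  t(24) = 21,  t(25) = 20,  t(26) = 13,  t(27) = 5,  t(28) = 18,  t(29) = 23,  t(30) = 13,  t(31) = 8,  t(32) = 21,  t(33) = 1,  t(34) = 22,  t(35) = 23,  t(36) = 17,  t(37) = 12,  t(38) = 1,  t(39) = 13,  t(40) = 14,  t(41) = 27,  t(42) = 13,  t(43) = 12,  t(44) = 25,  t(45) = 9,  t(46) = 6,  t(47) = 15,  t(48) = 21,  t(49) = 8.
The sequence repeats with period 48.
(14313 - 0) mod 48 = 9, so t(14313) = t(9) = 13.

13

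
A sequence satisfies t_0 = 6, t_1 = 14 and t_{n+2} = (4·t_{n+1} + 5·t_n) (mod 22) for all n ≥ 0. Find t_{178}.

16

Listing terms: t_0 = 6,  t_1 = 14,  t_2 = 20,  t_3 = 18,  t_4 = 18,  t_5 = 8,  t_6 = 12,  t_7 = 0,  t_8 = 16,  t_9 = 20,  t_{10} = 6,  t_{11} = 14.
Since (t_{10}, t_{11}) = (t_0, t_1) = (6, 14) (two consecutive terms determine the rest), the sequence is periodic with period 10.
So t_{178} = t_{0 + ((178-0) mod 10)} = t_8 = 16.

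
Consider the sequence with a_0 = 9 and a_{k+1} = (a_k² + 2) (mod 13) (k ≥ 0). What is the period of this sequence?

4

a_0 = 9; a_1 = 5; a_2 = 1; a_3 = 3; a_4 = 11; a_5 = 6; a_6 = 12; a_7 = 3.
Since a_7 = a_3 = 3, the sequence is eventually periodic: after a pre-period of length 3 it cycles with period 4.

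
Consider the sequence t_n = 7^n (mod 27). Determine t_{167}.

13

Computing terms: t_1 = 7,  t_2 = 22,  t_3 = 19,  t_4 = 25,  t_5 = 13,  t_6 = 10,  t_7 = 16,  t_8 = 4,  t_9 = 1,  t_{10} = 7.
The sequence repeats with period 9.
(167 - 1) mod 9 = 4, so t_{167} = t_5 = 13.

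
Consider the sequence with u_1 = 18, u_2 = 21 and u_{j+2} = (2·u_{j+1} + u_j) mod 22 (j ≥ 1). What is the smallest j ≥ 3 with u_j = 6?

15

We have u_1 = 18; u_2 = 21; u_3 = 16; u_4 = 9; u_5 = 12; u_6 = 11; u_7 = 12; u_8 = 13; u_9 = 16; u_{10} = 1; u_{11} = 18; u_{12} = 15; u_{13} = 4; u_{14} = 1; u_{15} = 6; u_{16} = 13; u_{17} = 10; u_{18} = 11; u_{19} = 10; u_{20} = 9; u_{21} = 6; u_{22} = 21; u_{23} = 4; u_{24} = 7; u_{25} = 18; u_{26} = 21.
Since (u_{25}, u_{26}) = (u_1, u_2) = (18, 21) (two consecutive terms determine the rest), the sequence is periodic with period 24.
The value 6 first appears (with j ≥ 3) at u_{15}.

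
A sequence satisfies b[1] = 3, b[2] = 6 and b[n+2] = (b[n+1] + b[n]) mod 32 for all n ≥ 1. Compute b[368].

6

We have b[1] = 3,  b[2] = 6,  b[3] = 9,  b[4] = 15,  b[5] = 24,  b[6] = 7,  b[7] = 31,  b[8] = 6,  b[9] = 5,  b[10] = 11,  b[11] = 16,  b[12] = 27,  b[13] = 11,  b[14] = 6,  b[15] = 17,  b[16] = 23,  b[17] = 8,  b[18] = 31,  b[19] = 7,  b[20] = 6,  b[21] = 13,  b[22] = 19,  b[23] = 0,  b[24] = 19,  b[25] = 19,  b[26] = 6,  b[27] = 25,  b[28] = 31,  b[29] = 24,  b[30] = 23,  b[31] = 15,  b[32] = 6,  b[33] = 21,  b[34] = 27,  b[35] = 16,  b[36] = 11,  b[37] = 27,  b[38] = 6,  b[39] = 1,  b[40] = 7,  b[41] = 8,  b[42] = 15,  b[43] = 23,  b[44] = 6,  b[45] = 29,  b[46] = 3,  b[47] = 0,  b[48] = 3,  b[49] = 3,  b[50] = 6.
The sequence repeats with period 48.
(368 - 1) mod 48 = 31, so b[368] = b[32] = 6.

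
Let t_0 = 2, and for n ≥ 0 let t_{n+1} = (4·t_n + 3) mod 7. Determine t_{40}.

Listing terms: t_0 = 2; t_1 = 4; t_2 = 5; t_3 = 2.
The sequence repeats with period 3.
So t_{40} = t_{0 + ((40-0) mod 3)} = t_1 = 4.

4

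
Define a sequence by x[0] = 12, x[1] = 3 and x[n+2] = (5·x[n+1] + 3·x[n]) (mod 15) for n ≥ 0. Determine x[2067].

9

Listing terms: x[0] = 12, x[1] = 3, x[2] = 6, x[3] = 9, x[4] = 3, x[5] = 12, x[6] = 9, x[7] = 6, x[8] = 12, x[9] = 3.
Since (x[8], x[9]) = (x[0], x[1]) = (12, 3) (two consecutive terms determine the rest), the sequence is periodic with period 8.
(2067 - 0) mod 8 = 3, so x[2067] = x[3] = 9.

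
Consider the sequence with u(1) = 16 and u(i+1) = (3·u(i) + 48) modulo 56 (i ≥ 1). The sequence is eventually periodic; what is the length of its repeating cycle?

6

u(1) = 16; u(2) = 40; u(3) = 0; u(4) = 48; u(5) = 24; u(6) = 8; u(7) = 16.
The sequence repeats with period 6.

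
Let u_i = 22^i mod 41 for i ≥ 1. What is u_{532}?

Listing terms: u_1 = 22, u_2 = 33, u_3 = 29, u_4 = 23, u_5 = 14, u_6 = 21, u_7 = 11, u_8 = 37, u_9 = 35, u_{10} = 32, u_{11} = 7, u_{12} = 31, u_{13} = 26, u_{14} = 39, u_{15} = 38, u_{16} = 16, u_{17} = 24, u_{18} = 36, u_{19} = 13, u_{20} = 40, u_{21} = 19, u_{22} = 8, u_{23} = 12, u_{24} = 18, u_{25} = 27, u_{26} = 20, u_{27} = 30, u_{28} = 4, u_{29} = 6, u_{30} = 9, u_{31} = 34, u_{32} = 10, u_{33} = 15, u_{34} = 2, u_{35} = 3, u_{36} = 25, u_{37} = 17, u_{38} = 5, u_{39} = 28, u_{40} = 1, u_{41} = 22.
Since u_{41} = u_1 = 22, the sequence is periodic with period 40.
(532 - 1) mod 40 = 11, so u_{532} = u_{12} = 31.

31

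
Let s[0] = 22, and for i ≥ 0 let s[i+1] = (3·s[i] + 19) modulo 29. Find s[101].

10

Listing terms: s[0] = 22,  s[1] = 27,  s[2] = 13,  s[3] = 0,  s[4] = 19,  s[5] = 18,  s[6] = 15,  s[7] = 6,  s[8] = 8,  s[9] = 14,  s[10] = 3,  s[11] = 28,  s[12] = 16,  s[13] = 9,  s[14] = 17,  s[15] = 12,  s[16] = 26,  s[17] = 10,  s[18] = 20,  s[19] = 21,  s[20] = 24,  s[21] = 4,  s[22] = 2,  s[23] = 25,  s[24] = 7,  s[25] = 11,  s[26] = 23,  s[27] = 1,  s[28] = 22.
The sequence repeats with period 28.
(101 - 0) mod 28 = 17, so s[101] = s[17] = 10.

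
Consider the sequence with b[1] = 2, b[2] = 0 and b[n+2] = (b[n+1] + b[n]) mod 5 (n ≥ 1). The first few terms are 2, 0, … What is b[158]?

b[1] = 2, b[2] = 0, b[3] = 2, b[4] = 2, b[5] = 4, b[6] = 1, b[7] = 0, b[8] = 1, b[9] = 1, b[10] = 2, b[11] = 3, b[12] = 0, b[13] = 3, b[14] = 3, b[15] = 1, b[16] = 4, b[17] = 0, b[18] = 4, b[19] = 4, b[20] = 3, b[21] = 2, b[22] = 0.
The sequence repeats with period 20.
So b[158] = b[1 + ((158-1) mod 20)] = b[18] = 4.

4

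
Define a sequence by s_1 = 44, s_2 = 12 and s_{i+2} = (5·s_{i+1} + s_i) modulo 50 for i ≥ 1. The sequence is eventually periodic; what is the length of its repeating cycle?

Computing terms: s_1 = 44; s_2 = 12; s_3 = 4; s_4 = 32; s_5 = 14; s_6 = 2; s_7 = 24; s_8 = 22; s_9 = 34; s_{10} = 42; s_{11} = 44; s_{12} = 12.
Since (s_{11}, s_{12}) = (s_1, s_2) = (44, 12) (two consecutive terms determine the rest), the sequence is periodic with period 10.

10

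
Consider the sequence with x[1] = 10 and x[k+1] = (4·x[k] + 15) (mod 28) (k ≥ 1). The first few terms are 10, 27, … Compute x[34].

3

x[1] = 10; x[2] = 27; x[3] = 11; x[4] = 3; x[5] = 27.
Since x[5] = x[2] = 27, the sequence is eventually periodic: after a pre-period of length 1 it cycles with period 3.
For k ≥ 2, x[k] depends only on (k - 2) mod 3. (34 - 2) mod 3 = 2, so x[34] = x[4] = 3.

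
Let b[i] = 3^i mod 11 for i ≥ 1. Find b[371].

3

Computing terms: b[1] = 3,  b[2] = 9,  b[3] = 5,  b[4] = 4,  b[5] = 1,  b[6] = 3.
The sequence repeats with period 5.
(371 - 1) mod 5 = 0, so b[371] = b[1] = 3.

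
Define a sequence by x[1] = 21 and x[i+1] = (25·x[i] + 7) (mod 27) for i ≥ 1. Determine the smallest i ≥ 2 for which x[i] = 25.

We have x[1] = 21, x[2] = 19, x[3] = 23, x[4] = 15, x[5] = 4, x[6] = 26, x[7] = 9, x[8] = 16, x[9] = 2, x[10] = 3, x[11] = 1, x[12] = 5, x[13] = 24, x[14] = 13, x[15] = 8, x[16] = 18, x[17] = 25, x[18] = 11, x[19] = 12, x[20] = 10, x[21] = 14, x[22] = 6, x[23] = 22, x[24] = 17, x[25] = 0, x[26] = 7, x[27] = 20, x[28] = 21.
Since x[28] = x[1] = 21, the sequence is periodic with period 27.
The value 25 first appears (with i ≥ 2) at x[17].

17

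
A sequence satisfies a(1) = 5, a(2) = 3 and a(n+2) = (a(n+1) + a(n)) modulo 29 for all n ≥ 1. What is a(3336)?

11

Computing terms: a(1) = 5,  a(2) = 3,  a(3) = 8,  a(4) = 11,  a(5) = 19,  a(6) = 1,  a(7) = 20,  a(8) = 21,  a(9) = 12,  a(10) = 4,  a(11) = 16,  a(12) = 20,  a(13) = 7,  a(14) = 27,  a(15) = 5,  a(16) = 3.
The sequence repeats with period 14.
So a(3336) = a(1 + ((3336-1) mod 14)) = a(4) = 11.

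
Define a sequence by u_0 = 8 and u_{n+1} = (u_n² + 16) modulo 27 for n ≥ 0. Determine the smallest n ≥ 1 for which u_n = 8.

Computing terms: u_0 = 8,  u_1 = 26,  u_2 = 17,  u_3 = 8.
The sequence repeats with period 3.
The value 8 next appears (with n ≥ 1) at u_3.

3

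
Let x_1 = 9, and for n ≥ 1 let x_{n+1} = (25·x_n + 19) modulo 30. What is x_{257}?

19

Computing terms: x_1 = 9,  x_2 = 4,  x_3 = 29,  x_4 = 24,  x_5 = 19,  x_6 = 14,  x_7 = 9.
The sequence repeats with period 6.
So x_{257} = x_{1 + ((257-1) mod 6)} = x_5 = 19.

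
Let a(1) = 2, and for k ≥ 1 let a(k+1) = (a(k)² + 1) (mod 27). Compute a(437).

a(1) = 2; a(2) = 5; a(3) = 26; a(4) = 2.
Since a(4) = a(1) = 2, the sequence is periodic with period 3.
(437 - 1) mod 3 = 1, so a(437) = a(2) = 5.

5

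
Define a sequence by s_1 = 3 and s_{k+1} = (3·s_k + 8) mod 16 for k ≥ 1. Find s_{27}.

11

We have s_1 = 3, s_2 = 1, s_3 = 11, s_4 = 9, s_5 = 3.
The sequence repeats with period 4.
(27 - 1) mod 4 = 2, so s_{27} = s_3 = 11.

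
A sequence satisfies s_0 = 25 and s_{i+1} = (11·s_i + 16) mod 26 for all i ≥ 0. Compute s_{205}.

5

Computing terms: s_0 = 25; s_1 = 5; s_2 = 19; s_3 = 17; s_4 = 21; s_5 = 13; s_6 = 3; s_7 = 23; s_8 = 9; s_9 = 11; s_{10} = 7; s_{11} = 15; s_{12} = 25.
Since s_{12} = s_0 = 25, the sequence is periodic with period 12.
So s_{205} = s_{0 + ((205-0) mod 12)} = s_1 = 5.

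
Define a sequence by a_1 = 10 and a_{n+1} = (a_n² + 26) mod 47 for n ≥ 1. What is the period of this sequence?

4

Listing terms: a_1 = 10,  a_2 = 32,  a_3 = 16,  a_4 = 0,  a_5 = 26,  a_6 = 44,  a_7 = 35,  a_8 = 29,  a_9 = 21,  a_{10} = 44.
Since a_{10} = a_6 = 44, the sequence is eventually periodic: after a pre-period of length 5 it cycles with period 4.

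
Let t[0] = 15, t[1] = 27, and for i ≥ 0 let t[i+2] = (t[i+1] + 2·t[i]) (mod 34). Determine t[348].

Listing terms: t[0] = 15,  t[1] = 27,  t[2] = 23,  t[3] = 9,  t[4] = 21,  t[5] = 5,  t[6] = 13,  t[7] = 23,  t[8] = 15,  t[9] = 27.
Since (t[8], t[9]) = (t[0], t[1]) = (15, 27) (two consecutive terms determine the rest), the sequence is periodic with period 8.
(348 - 0) mod 8 = 4, so t[348] = t[4] = 21.

21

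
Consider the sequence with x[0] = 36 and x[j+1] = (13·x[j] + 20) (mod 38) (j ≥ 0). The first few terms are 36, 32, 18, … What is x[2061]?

Listing terms: x[0] = 36; x[1] = 32; x[2] = 18; x[3] = 26; x[4] = 16; x[5] = 0; x[6] = 20; x[7] = 14; x[8] = 12; x[9] = 24; x[10] = 28; x[11] = 4; x[12] = 34; x[13] = 6; x[14] = 22; x[15] = 2; x[16] = 8; x[17] = 10; x[18] = 36.
Since x[18] = x[0] = 36, the sequence is periodic with period 18.
(2061 - 0) mod 18 = 9, so x[2061] = x[9] = 24.

24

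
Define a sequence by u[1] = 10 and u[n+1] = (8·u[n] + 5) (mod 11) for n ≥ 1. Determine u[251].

Computing terms: u[1] = 10; u[2] = 8; u[3] = 3; u[4] = 7; u[5] = 6; u[6] = 9; u[7] = 0; u[8] = 5; u[9] = 1; u[10] = 2; u[11] = 10.
The sequence repeats with period 10.
So u[251] = u[1 + ((251-1) mod 10)] = u[1] = 10.

10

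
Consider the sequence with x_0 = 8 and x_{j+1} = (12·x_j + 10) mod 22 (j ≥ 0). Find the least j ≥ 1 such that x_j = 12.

7

Listing terms: x_0 = 8; x_1 = 18; x_2 = 6; x_3 = 16; x_4 = 4; x_5 = 14; x_6 = 2; x_7 = 12; x_8 = 0; x_9 = 10; x_{10} = 20; x_{11} = 8.
The sequence repeats with period 11.
The value 12 first appears (with j ≥ 1) at x_7.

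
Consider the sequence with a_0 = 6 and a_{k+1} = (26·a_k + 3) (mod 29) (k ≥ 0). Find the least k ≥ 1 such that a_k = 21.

Computing terms: a_0 = 6, a_1 = 14, a_2 = 19, a_3 = 4, a_4 = 20, a_5 = 1, a_6 = 0, a_7 = 3, a_8 = 23, a_9 = 21, a_{10} = 27, a_{11} = 9, a_{12} = 5, a_{13} = 17, a_{14} = 10, a_{15} = 2, a_{16} = 26, a_{17} = 12, a_{18} = 25, a_{19} = 15, a_{20} = 16, a_{21} = 13, a_{22} = 22, a_{23} = 24, a_{24} = 18, a_{25} = 7, a_{26} = 11, a_{27} = 28, a_{28} = 6.
Since a_{28} = a_0 = 6, the sequence is periodic with period 28.
The value 21 first appears (with k ≥ 1) at a_9.

9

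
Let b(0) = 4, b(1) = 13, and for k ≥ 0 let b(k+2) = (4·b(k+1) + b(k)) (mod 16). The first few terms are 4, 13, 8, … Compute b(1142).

0

We have b(0) = 4; b(1) = 13; b(2) = 8; b(3) = 13; b(4) = 12; b(5) = 13; b(6) = 0; b(7) = 13; b(8) = 4; b(9) = 13.
Since (b(8), b(9)) = (b(0), b(1)) = (4, 13) (two consecutive terms determine the rest), the sequence is periodic with period 8.
(1142 - 0) mod 8 = 6, so b(1142) = b(6) = 0.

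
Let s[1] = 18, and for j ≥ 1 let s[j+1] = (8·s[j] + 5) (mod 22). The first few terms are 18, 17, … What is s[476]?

We have s[1] = 18,  s[2] = 17,  s[3] = 9,  s[4] = 11,  s[5] = 5,  s[6] = 1,  s[7] = 13,  s[8] = 21,  s[9] = 19,  s[10] = 3,  s[11] = 7,  s[12] = 17.
Since s[12] = s[2] = 17, the sequence is eventually periodic: after a pre-period of length 1 it cycles with period 10.
For j ≥ 2, s[j] depends only on (j - 2) mod 10. (476 - 2) mod 10 = 4, so s[476] = s[6] = 1.

1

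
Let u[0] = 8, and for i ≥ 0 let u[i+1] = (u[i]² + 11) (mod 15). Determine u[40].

5

We have u[0] = 8,  u[1] = 0,  u[2] = 11,  u[3] = 12,  u[4] = 5,  u[5] = 6,  u[6] = 2,  u[7] = 0.
Since u[7] = u[1] = 0, the sequence is eventually periodic: after a pre-period of length 1 it cycles with period 6.
For i ≥ 1, u[i] depends only on (i - 1) mod 6. (40 - 1) mod 6 = 3, so u[40] = u[4] = 5.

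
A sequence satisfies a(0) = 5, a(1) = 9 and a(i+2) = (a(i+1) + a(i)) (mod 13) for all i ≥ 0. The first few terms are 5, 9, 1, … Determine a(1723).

4

a(0) = 5,  a(1) = 9,  a(2) = 1,  a(3) = 10,  a(4) = 11,  a(5) = 8,  a(6) = 6,  a(7) = 1,  a(8) = 7,  a(9) = 8,  a(10) = 2,  a(11) = 10,  a(12) = 12,  a(13) = 9,  a(14) = 8,  a(15) = 4,  a(16) = 12,  a(17) = 3,  a(18) = 2,  a(19) = 5,  a(20) = 7,  a(21) = 12,  a(22) = 6,  a(23) = 5,  a(24) = 11,  a(25) = 3,  a(26) = 1,  a(27) = 4,  a(28) = 5,  a(29) = 9.
The sequence repeats with period 28.
(1723 - 0) mod 28 = 15, so a(1723) = a(15) = 4.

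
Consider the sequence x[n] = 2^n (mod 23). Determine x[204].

x[0] = 1, x[1] = 2, x[2] = 4, x[3] = 8, x[4] = 16, x[5] = 9, x[6] = 18, x[7] = 13, x[8] = 3, x[9] = 6, x[10] = 12, x[11] = 1.
Since x[11] = x[0] = 1, the sequence is periodic with period 11.
So x[204] = x[0 + ((204-0) mod 11)] = x[6] = 18.

18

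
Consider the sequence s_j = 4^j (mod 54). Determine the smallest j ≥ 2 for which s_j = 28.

9

Computing terms: s_1 = 4, s_2 = 16, s_3 = 10, s_4 = 40, s_5 = 52, s_6 = 46, s_7 = 22, s_8 = 34, s_9 = 28, s_{10} = 4.
Since s_{10} = s_1 = 4, the sequence is periodic with period 9.
The value 28 first appears (with j ≥ 2) at s_9.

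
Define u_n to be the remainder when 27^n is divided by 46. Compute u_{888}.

9

We have u_1 = 27, u_2 = 39, u_3 = 41, u_4 = 3, u_5 = 35, u_6 = 25, u_7 = 31, u_8 = 9, u_9 = 13, u_{10} = 29, u_{11} = 1, u_{12} = 27.
Since u_{12} = u_1 = 27, the sequence is periodic with period 11.
(888 - 1) mod 11 = 7, so u_{888} = u_8 = 9.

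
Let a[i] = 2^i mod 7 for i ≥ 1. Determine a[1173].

1

Listing terms: a[1] = 2; a[2] = 4; a[3] = 1; a[4] = 2.
Since a[4] = a[1] = 2, the sequence is periodic with period 3.
(1173 - 1) mod 3 = 2, so a[1173] = a[3] = 1.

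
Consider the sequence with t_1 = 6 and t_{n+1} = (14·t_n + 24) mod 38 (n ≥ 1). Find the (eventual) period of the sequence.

Listing terms: t_1 = 6; t_2 = 32; t_3 = 16; t_4 = 20; t_5 = 0; t_6 = 24; t_7 = 18; t_8 = 10; t_9 = 12; t_{10} = 2; t_{11} = 14; t_{12} = 30; t_{13} = 26; t_{14} = 8; t_{15} = 22; t_{16} = 28; t_{17} = 36; t_{18} = 34; t_{19} = 6.
Since t_{19} = t_1 = 6, the sequence is periodic with period 18.

18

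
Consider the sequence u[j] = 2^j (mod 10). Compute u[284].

We have u[1] = 2; u[2] = 4; u[3] = 8; u[4] = 6; u[5] = 2.
The sequence repeats with period 4.
So u[284] = u[1 + ((284-1) mod 4)] = u[4] = 6.

6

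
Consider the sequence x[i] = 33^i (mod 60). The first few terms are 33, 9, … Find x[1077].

33

We have x[1] = 33, x[2] = 9, x[3] = 57, x[4] = 21, x[5] = 33.
Since x[5] = x[1] = 33, the sequence is periodic with period 4.
(1077 - 1) mod 4 = 0, so x[1077] = x[1] = 33.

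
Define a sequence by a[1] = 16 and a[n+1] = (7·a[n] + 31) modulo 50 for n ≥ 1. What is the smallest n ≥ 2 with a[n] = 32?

3

Computing terms: a[1] = 16,  a[2] = 43,  a[3] = 32,  a[4] = 5,  a[5] = 16.
Since a[5] = a[1] = 16, the sequence is periodic with period 4.
The value 32 first appears (with n ≥ 2) at a[3].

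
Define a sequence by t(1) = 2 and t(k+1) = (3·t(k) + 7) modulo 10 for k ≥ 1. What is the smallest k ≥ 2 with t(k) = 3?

We have t(1) = 2, t(2) = 3, t(3) = 6, t(4) = 5, t(5) = 2.
Since t(5) = t(1) = 2, the sequence is periodic with period 4.
The value 3 first appears (with k ≥ 2) at t(2).

2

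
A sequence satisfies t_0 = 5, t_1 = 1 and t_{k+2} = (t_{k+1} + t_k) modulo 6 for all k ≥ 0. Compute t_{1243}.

Computing terms: t_0 = 5; t_1 = 1; t_2 = 0; t_3 = 1; t_4 = 1; t_5 = 2; t_6 = 3; t_7 = 5; t_8 = 2; t_9 = 1; t_{10} = 3; t_{11} = 4; t_{12} = 1; t_{13} = 5; t_{14} = 0; t_{15} = 5; t_{16} = 5; t_{17} = 4; t_{18} = 3; t_{19} = 1; t_{20} = 4; t_{21} = 5; t_{22} = 3; t_{23} = 2; t_{24} = 5; t_{25} = 1.
The sequence repeats with period 24.
So t_{1243} = t_{0 + ((1243-0) mod 24)} = t_{19} = 1.

1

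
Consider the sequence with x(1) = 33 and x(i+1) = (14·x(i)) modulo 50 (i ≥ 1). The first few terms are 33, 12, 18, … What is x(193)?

18

Computing terms: x(1) = 33,  x(2) = 12,  x(3) = 18,  x(4) = 2,  x(5) = 28,  x(6) = 42,  x(7) = 38,  x(8) = 32,  x(9) = 48,  x(10) = 22,  x(11) = 8,  x(12) = 12.
Since x(12) = x(2) = 12, the sequence is eventually periodic: after a pre-period of length 1 it cycles with period 10.
For i ≥ 2, x(i) depends only on (i - 2) mod 10. (193 - 2) mod 10 = 1, so x(193) = x(3) = 18.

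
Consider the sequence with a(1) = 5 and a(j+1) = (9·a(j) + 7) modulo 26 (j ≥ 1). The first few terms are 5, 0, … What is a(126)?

20

Listing terms: a(1) = 5,  a(2) = 0,  a(3) = 7,  a(4) = 18,  a(5) = 13,  a(6) = 20,  a(7) = 5.
Since a(7) = a(1) = 5, the sequence is periodic with period 6.
(126 - 1) mod 6 = 5, so a(126) = a(6) = 20.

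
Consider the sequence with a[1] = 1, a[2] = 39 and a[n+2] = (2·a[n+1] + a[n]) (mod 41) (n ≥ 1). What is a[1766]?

36

Computing terms: a[1] = 1,  a[2] = 39,  a[3] = 38,  a[4] = 33,  a[5] = 22,  a[6] = 36,  a[7] = 12,  a[8] = 19,  a[9] = 9,  a[10] = 37,  a[11] = 1,  a[12] = 39.
Since (a[11], a[12]) = (a[1], a[2]) = (1, 39) (two consecutive terms determine the rest), the sequence is periodic with period 10.
(1766 - 1) mod 10 = 5, so a[1766] = a[6] = 36.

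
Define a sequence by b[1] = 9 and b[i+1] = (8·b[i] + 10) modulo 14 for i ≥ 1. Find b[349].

10

Computing terms: b[1] = 9, b[2] = 12, b[3] = 8, b[4] = 4, b[5] = 0, b[6] = 10, b[7] = 6, b[8] = 2, b[9] = 12.
Since b[9] = b[2] = 12, the sequence is eventually periodic: after a pre-period of length 1 it cycles with period 7.
For i ≥ 2, b[i] depends only on (i - 2) mod 7. (349 - 2) mod 7 = 4, so b[349] = b[6] = 10.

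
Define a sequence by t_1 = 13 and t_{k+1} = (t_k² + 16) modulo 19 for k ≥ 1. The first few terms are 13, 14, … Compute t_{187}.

6

t_1 = 13; t_2 = 14; t_3 = 3; t_4 = 6; t_5 = 14.
Since t_5 = t_2 = 14, the sequence is eventually periodic: after a pre-period of length 1 it cycles with period 3.
For k ≥ 2, t_k depends only on (k - 2) mod 3. (187 - 2) mod 3 = 2, so t_{187} = t_4 = 6.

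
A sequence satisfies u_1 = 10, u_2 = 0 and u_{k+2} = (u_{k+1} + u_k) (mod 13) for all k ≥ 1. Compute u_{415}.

0

Listing terms: u_1 = 10; u_2 = 0; u_3 = 10; u_4 = 10; u_5 = 7; u_6 = 4; u_7 = 11; u_8 = 2; u_9 = 0; u_{10} = 2; u_{11} = 2; u_{12} = 4; u_{13} = 6; u_{14} = 10; u_{15} = 3; u_{16} = 0; u_{17} = 3; u_{18} = 3; u_{19} = 6; u_{20} = 9; u_{21} = 2; u_{22} = 11; u_{23} = 0; u_{24} = 11; u_{25} = 11; u_{26} = 9; u_{27} = 7; u_{28} = 3; u_{29} = 10; u_{30} = 0.
The sequence repeats with period 28.
(415 - 1) mod 28 = 22, so u_{415} = u_{23} = 0.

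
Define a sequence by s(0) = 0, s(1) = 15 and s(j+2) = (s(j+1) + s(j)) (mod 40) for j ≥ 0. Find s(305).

35

s(0) = 0,  s(1) = 15,  s(2) = 15,  s(3) = 30,  s(4) = 5,  s(5) = 35,  s(6) = 0,  s(7) = 35,  s(8) = 35,  s(9) = 30,  s(10) = 25,  s(11) = 15,  s(12) = 0,  s(13) = 15.
The sequence repeats with period 12.
(305 - 0) mod 12 = 5, so s(305) = s(5) = 35.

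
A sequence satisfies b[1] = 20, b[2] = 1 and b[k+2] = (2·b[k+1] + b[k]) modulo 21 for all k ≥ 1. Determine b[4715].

Listing terms: b[1] = 20; b[2] = 1; b[3] = 1; b[4] = 3; b[5] = 7; b[6] = 17; b[7] = 20; b[8] = 15; b[9] = 8; b[10] = 10; b[11] = 7; b[12] = 3; b[13] = 13; b[14] = 8; b[15] = 8; b[16] = 3; b[17] = 14; b[18] = 10; b[19] = 13; b[20] = 15; b[21] = 1; b[22] = 17; b[23] = 14; b[24] = 3; b[25] = 20; b[26] = 1.
Since (b[25], b[26]) = (b[1], b[2]) = (20, 1) (two consecutive terms determine the rest), the sequence is periodic with period 24.
(4715 - 1) mod 24 = 10, so b[4715] = b[11] = 7.

7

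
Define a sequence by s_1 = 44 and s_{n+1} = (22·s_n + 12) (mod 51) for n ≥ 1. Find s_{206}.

2

Computing terms: s_1 = 44, s_2 = 11, s_3 = 50, s_4 = 41, s_5 = 47, s_6 = 26, s_7 = 23, s_8 = 8, s_9 = 35, s_{10} = 17, s_{11} = 29, s_{12} = 38, s_{13} = 32, s_{14} = 2, s_{15} = 5, s_{16} = 20, s_{17} = 44.
Since s_{17} = s_1 = 44, the sequence is periodic with period 16.
So s_{206} = s_{1 + ((206-1) mod 16)} = s_{14} = 2.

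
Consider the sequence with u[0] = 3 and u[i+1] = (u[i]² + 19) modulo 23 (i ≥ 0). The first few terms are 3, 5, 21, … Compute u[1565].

12

u[0] = 3; u[1] = 5; u[2] = 21; u[3] = 0; u[4] = 19; u[5] = 12; u[6] = 2; u[7] = 0.
Since u[7] = u[3] = 0, the sequence is eventually periodic: after a pre-period of length 3 it cycles with period 4.
For i ≥ 3, u[i] depends only on (i - 3) mod 4. (1565 - 3) mod 4 = 2, so u[1565] = u[5] = 12.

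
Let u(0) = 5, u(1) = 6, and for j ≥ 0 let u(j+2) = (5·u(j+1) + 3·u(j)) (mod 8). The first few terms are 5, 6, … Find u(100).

Computing terms: u(0) = 5; u(1) = 6; u(2) = 5; u(3) = 3; u(4) = 6; u(5) = 7; u(6) = 5; u(7) = 6.
The sequence repeats with period 6.
So u(100) = u(0 + ((100-0) mod 6)) = u(4) = 6.

6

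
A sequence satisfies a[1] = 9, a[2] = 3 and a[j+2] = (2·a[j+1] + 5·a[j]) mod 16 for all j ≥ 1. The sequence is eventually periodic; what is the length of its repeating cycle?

Listing terms: a[1] = 9; a[2] = 3; a[3] = 3; a[4] = 5; a[5] = 9; a[6] = 11; a[7] = 3; a[8] = 13; a[9] = 9; a[10] = 3.
The sequence repeats with period 8.

8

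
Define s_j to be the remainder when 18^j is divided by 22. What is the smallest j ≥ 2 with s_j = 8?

s_1 = 18, s_2 = 16, s_3 = 2, s_4 = 14, s_5 = 10, s_6 = 4, s_7 = 6, s_8 = 20, s_9 = 8, s_{10} = 12, s_{11} = 18.
The sequence repeats with period 10.
The value 8 first appears (with j ≥ 2) at s_9.

9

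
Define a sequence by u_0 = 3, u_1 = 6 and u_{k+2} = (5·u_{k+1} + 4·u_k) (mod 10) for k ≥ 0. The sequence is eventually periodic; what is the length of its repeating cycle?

Listing terms: u_0 = 3,  u_1 = 6,  u_2 = 2,  u_3 = 4,  u_4 = 8,  u_5 = 6,  u_6 = 2.
Since (u_5, u_6) = (u_1, u_2) = (6, 2) (two consecutive terms determine the rest), the sequence is eventually periodic: after a pre-period of length 1 it cycles with period 4.

4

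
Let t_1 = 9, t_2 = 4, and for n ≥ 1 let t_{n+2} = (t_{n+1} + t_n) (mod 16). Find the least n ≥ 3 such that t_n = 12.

8

We have t_1 = 9; t_2 = 4; t_3 = 13; t_4 = 1; t_5 = 14; t_6 = 15; t_7 = 13; t_8 = 12; t_9 = 9; t_{10} = 5; t_{11} = 14; t_{12} = 3; t_{13} = 1; t_{14} = 4; t_{15} = 5; t_{16} = 9; t_{17} = 14; t_{18} = 7; t_{19} = 5; t_{20} = 12; t_{21} = 1; t_{22} = 13; t_{23} = 14; t_{24} = 11; t_{25} = 9; t_{26} = 4.
Since (t_{25}, t_{26}) = (t_1, t_2) = (9, 4) (two consecutive terms determine the rest), the sequence is periodic with period 24.
The value 12 first appears (with n ≥ 3) at t_8.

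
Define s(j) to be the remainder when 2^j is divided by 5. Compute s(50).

s(0) = 1; s(1) = 2; s(2) = 4; s(3) = 3; s(4) = 1.
The sequence repeats with period 4.
So s(50) = s(0 + ((50-0) mod 4)) = s(2) = 4.

4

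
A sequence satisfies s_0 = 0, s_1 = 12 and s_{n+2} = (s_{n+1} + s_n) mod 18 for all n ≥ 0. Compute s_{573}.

6

s_0 = 0,  s_1 = 12,  s_2 = 12,  s_3 = 6,  s_4 = 0,  s_5 = 6,  s_6 = 6,  s_7 = 12,  s_8 = 0,  s_9 = 12.
The sequence repeats with period 8.
So s_{573} = s_{0 + ((573-0) mod 8)} = s_5 = 6.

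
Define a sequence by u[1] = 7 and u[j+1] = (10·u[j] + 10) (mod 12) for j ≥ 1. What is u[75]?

Computing terms: u[1] = 7,  u[2] = 8,  u[3] = 6,  u[4] = 10,  u[5] = 2,  u[6] = 6.
Since u[6] = u[3] = 6, the sequence is eventually periodic: after a pre-period of length 2 it cycles with period 3.
For j ≥ 3, u[j] depends only on (j - 3) mod 3. (75 - 3) mod 3 = 0, so u[75] = u[3] = 6.

6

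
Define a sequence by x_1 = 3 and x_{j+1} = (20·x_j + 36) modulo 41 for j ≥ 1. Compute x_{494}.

6

Computing terms: x_1 = 3; x_2 = 14; x_3 = 29; x_4 = 1; x_5 = 15; x_6 = 8; x_7 = 32; x_8 = 20; x_9 = 26; x_{10} = 23; x_{11} = 4; x_{12} = 34; x_{13} = 19; x_{14} = 6; x_{15} = 33; x_{16} = 40; x_{17} = 16; x_{18} = 28; x_{19} = 22; x_{20} = 25; x_{21} = 3.
The sequence repeats with period 20.
So x_{494} = x_{1 + ((494-1) mod 20)} = x_{14} = 6.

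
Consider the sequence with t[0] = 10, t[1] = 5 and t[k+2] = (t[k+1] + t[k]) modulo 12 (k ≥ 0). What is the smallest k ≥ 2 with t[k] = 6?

We have t[0] = 10,  t[1] = 5,  t[2] = 3,  t[3] = 8,  t[4] = 11,  t[5] = 7,  t[6] = 6,  t[7] = 1,  t[8] = 7,  t[9] = 8,  t[10] = 3,  t[11] = 11,  t[12] = 2,  t[13] = 1,  t[14] = 3,  t[15] = 4,  t[16] = 7,  t[17] = 11,  t[18] = 6,  t[19] = 5,  t[20] = 11,  t[21] = 4,  t[22] = 3,  t[23] = 7,  t[24] = 10,  t[25] = 5.
The sequence repeats with period 24.
The value 6 first appears (with k ≥ 2) at t[6].

6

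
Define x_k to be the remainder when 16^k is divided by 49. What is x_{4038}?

We have x_1 = 16, x_2 = 11, x_3 = 29, x_4 = 23, x_5 = 25, x_6 = 8, x_7 = 30, x_8 = 39, x_9 = 36, x_{10} = 37, x_{11} = 4, x_{12} = 15, x_{13} = 44, x_{14} = 18, x_{15} = 43, x_{16} = 2, x_{17} = 32, x_{18} = 22, x_{19} = 9, x_{20} = 46, x_{21} = 1, x_{22} = 16.
Since x_{22} = x_1 = 16, the sequence is periodic with period 21.
So x_{4038} = x_{1 + ((4038-1) mod 21)} = x_6 = 8.

8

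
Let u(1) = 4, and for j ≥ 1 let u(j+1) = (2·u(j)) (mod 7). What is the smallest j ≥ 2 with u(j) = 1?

2

u(1) = 4; u(2) = 1; u(3) = 2; u(4) = 4.
The sequence repeats with period 3.
The value 1 first appears (with j ≥ 2) at u(2).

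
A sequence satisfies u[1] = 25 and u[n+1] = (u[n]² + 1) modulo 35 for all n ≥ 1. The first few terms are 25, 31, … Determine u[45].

17

Computing terms: u[1] = 25,  u[2] = 31,  u[3] = 17,  u[4] = 10,  u[5] = 31.
Since u[5] = u[2] = 31, the sequence is eventually periodic: after a pre-period of length 1 it cycles with period 3.
For n ≥ 2, u[n] depends only on (n - 2) mod 3. (45 - 2) mod 3 = 1, so u[45] = u[3] = 17.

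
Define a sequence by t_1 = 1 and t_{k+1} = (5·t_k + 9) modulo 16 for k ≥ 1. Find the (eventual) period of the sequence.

We have t_1 = 1; t_2 = 14; t_3 = 15; t_4 = 4; t_5 = 13; t_6 = 10; t_7 = 11; t_8 = 0; t_9 = 9; t_{10} = 6; t_{11} = 7; t_{12} = 12; t_{13} = 5; t_{14} = 2; t_{15} = 3; t_{16} = 8; t_{17} = 1.
The sequence repeats with period 16.

16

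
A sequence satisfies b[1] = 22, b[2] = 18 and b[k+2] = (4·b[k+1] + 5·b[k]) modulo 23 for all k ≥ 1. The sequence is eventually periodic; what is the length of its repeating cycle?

22

b[1] = 22; b[2] = 18; b[3] = 21; b[4] = 13; b[5] = 19; b[6] = 3; b[7] = 15; b[8] = 6; b[9] = 7; b[10] = 12; b[11] = 14; b[12] = 1; b[13] = 5; b[14] = 2; b[15] = 10; b[16] = 4; b[17] = 20; b[18] = 8; b[19] = 17; b[20] = 16; b[21] = 11; b[22] = 9; b[23] = 22; b[24] = 18.
Since (b[23], b[24]) = (b[1], b[2]) = (22, 18) (two consecutive terms determine the rest), the sequence is periodic with period 22.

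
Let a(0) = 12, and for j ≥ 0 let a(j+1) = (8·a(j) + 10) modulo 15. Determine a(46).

a(0) = 12,  a(1) = 1,  a(2) = 3,  a(3) = 4,  a(4) = 12.
Since a(4) = a(0) = 12, the sequence is periodic with period 4.
(46 - 0) mod 4 = 2, so a(46) = a(2) = 3.

3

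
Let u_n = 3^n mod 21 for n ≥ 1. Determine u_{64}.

18

u_1 = 3,  u_2 = 9,  u_3 = 6,  u_4 = 18,  u_5 = 12,  u_6 = 15,  u_7 = 3.
Since u_7 = u_1 = 3, the sequence is periodic with period 6.
So u_{64} = u_{1 + ((64-1) mod 6)} = u_4 = 18.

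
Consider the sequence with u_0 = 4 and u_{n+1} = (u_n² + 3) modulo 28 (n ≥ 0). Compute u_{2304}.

24

We have u_0 = 4, u_1 = 19, u_2 = 0, u_3 = 3, u_4 = 12, u_5 = 7, u_6 = 24, u_7 = 19.
Since u_7 = u_1 = 19, the sequence is eventually periodic: after a pre-period of length 1 it cycles with period 6.
For n ≥ 1, u_n depends only on (n - 1) mod 6. (2304 - 1) mod 6 = 5, so u_{2304} = u_6 = 24.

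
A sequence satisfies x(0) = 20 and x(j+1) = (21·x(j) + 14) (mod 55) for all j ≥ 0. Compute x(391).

49

Computing terms: x(0) = 20,  x(1) = 49,  x(2) = 53,  x(3) = 27,  x(4) = 31,  x(5) = 5,  x(6) = 9,  x(7) = 38,  x(8) = 42,  x(9) = 16,  x(10) = 20.
The sequence repeats with period 10.
So x(391) = x(0 + ((391-0) mod 10)) = x(1) = 49.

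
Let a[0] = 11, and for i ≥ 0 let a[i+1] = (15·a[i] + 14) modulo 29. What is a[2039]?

a[0] = 11,  a[1] = 5,  a[2] = 2,  a[3] = 15,  a[4] = 7,  a[5] = 3,  a[6] = 1,  a[7] = 0,  a[8] = 14,  a[9] = 21,  a[10] = 10,  a[11] = 19,  a[12] = 9,  a[13] = 4,  a[14] = 16,  a[15] = 22,  a[16] = 25,  a[17] = 12,  a[18] = 20,  a[19] = 24,  a[20] = 26,  a[21] = 27,  a[22] = 13,  a[23] = 6,  a[24] = 17,  a[25] = 8,  a[26] = 18,  a[27] = 23,  a[28] = 11.
Since a[28] = a[0] = 11, the sequence is periodic with period 28.
So a[2039] = a[0 + ((2039-0) mod 28)] = a[23] = 6.

6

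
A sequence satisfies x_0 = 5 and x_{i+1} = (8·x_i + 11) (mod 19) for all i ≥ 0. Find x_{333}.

Listing terms: x_0 = 5; x_1 = 13; x_2 = 1; x_3 = 0; x_4 = 11; x_5 = 4; x_6 = 5.
Since x_6 = x_0 = 5, the sequence is periodic with period 6.
(333 - 0) mod 6 = 3, so x_{333} = x_3 = 0.

0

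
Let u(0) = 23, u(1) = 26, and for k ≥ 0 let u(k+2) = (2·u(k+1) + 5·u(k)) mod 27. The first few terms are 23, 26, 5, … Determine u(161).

23

Listing terms: u(0) = 23,  u(1) = 26,  u(2) = 5,  u(3) = 5,  u(4) = 8,  u(5) = 14,  u(6) = 14,  u(7) = 17,  u(8) = 23,  u(9) = 23,  u(10) = 26.
The sequence repeats with period 9.
(161 - 0) mod 9 = 8, so u(161) = u(8) = 23.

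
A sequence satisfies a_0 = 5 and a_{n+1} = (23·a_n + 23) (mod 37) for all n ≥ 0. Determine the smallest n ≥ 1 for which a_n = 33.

11

Computing terms: a_0 = 5; a_1 = 27; a_2 = 15; a_3 = 35; a_4 = 14; a_5 = 12; a_6 = 3; a_7 = 18; a_8 = 30; a_9 = 10; a_{10} = 31; a_{11} = 33; a_{12} = 5.
Since a_{12} = a_0 = 5, the sequence is periodic with period 12.
The value 33 first appears (with n ≥ 1) at a_{11}.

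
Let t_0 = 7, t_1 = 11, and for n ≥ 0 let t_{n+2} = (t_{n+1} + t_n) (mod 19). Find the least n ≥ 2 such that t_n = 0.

t_0 = 7, t_1 = 11, t_2 = 18, t_3 = 10, t_4 = 9, t_5 = 0, t_6 = 9, t_7 = 9, t_8 = 18, t_9 = 8, t_{10} = 7, t_{11} = 15, t_{12} = 3, t_{13} = 18, t_{14} = 2, t_{15} = 1, t_{16} = 3, t_{17} = 4, t_{18} = 7, t_{19} = 11.
The sequence repeats with period 18.
The value 0 first appears (with n ≥ 2) at t_5.

5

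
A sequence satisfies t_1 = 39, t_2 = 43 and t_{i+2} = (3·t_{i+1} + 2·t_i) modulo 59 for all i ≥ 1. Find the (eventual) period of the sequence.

We have t_1 = 39; t_2 = 43; t_3 = 30; t_4 = 58; t_5 = 57; t_6 = 51; t_7 = 31; t_8 = 18; t_9 = 57; t_{10} = 30; t_{11} = 27; t_{12} = 23; t_{13} = 5; t_{14} = 2; t_{15} = 16; t_{16} = 52; t_{17} = 11; t_{18} = 19; t_{19} = 20; t_{20} = 39; t_{21} = 39; t_{22} = 18; t_{23} = 14; t_{24} = 19; t_{25} = 26; t_{26} = 57; t_{27} = 46; t_{28} = 16; t_{29} = 22; t_{30} = 39; t_{31} = 43.
The sequence repeats with period 29.

29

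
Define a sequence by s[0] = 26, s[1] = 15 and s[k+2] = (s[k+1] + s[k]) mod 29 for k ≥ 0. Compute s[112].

Listing terms: s[0] = 26,  s[1] = 15,  s[2] = 12,  s[3] = 27,  s[4] = 10,  s[5] = 8,  s[6] = 18,  s[7] = 26,  s[8] = 15.
The sequence repeats with period 7.
(112 - 0) mod 7 = 0, so s[112] = s[0] = 26.

26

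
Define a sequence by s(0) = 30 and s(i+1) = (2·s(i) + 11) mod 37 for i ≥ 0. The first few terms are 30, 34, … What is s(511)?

20

Listing terms: s(0) = 30, s(1) = 34, s(2) = 5, s(3) = 21, s(4) = 16, s(5) = 6, s(6) = 23, s(7) = 20, s(8) = 14, s(9) = 2, s(10) = 15, s(11) = 4, s(12) = 19, s(13) = 12, s(14) = 35, s(15) = 7, s(16) = 25, s(17) = 24, s(18) = 22, s(19) = 18, s(20) = 10, s(21) = 31, s(22) = 36, s(23) = 9, s(24) = 29, s(25) = 32, s(26) = 1, s(27) = 13, s(28) = 0, s(29) = 11, s(30) = 33, s(31) = 3, s(32) = 17, s(33) = 8, s(34) = 27, s(35) = 28, s(36) = 30.
Since s(36) = s(0) = 30, the sequence is periodic with period 36.
(511 - 0) mod 36 = 7, so s(511) = s(7) = 20.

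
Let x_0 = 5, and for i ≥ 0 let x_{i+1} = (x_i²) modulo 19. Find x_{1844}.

17

Listing terms: x_0 = 5,  x_1 = 6,  x_2 = 17,  x_3 = 4,  x_4 = 16,  x_5 = 9,  x_6 = 5.
Since x_6 = x_0 = 5, the sequence is periodic with period 6.
(1844 - 0) mod 6 = 2, so x_{1844} = x_2 = 17.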